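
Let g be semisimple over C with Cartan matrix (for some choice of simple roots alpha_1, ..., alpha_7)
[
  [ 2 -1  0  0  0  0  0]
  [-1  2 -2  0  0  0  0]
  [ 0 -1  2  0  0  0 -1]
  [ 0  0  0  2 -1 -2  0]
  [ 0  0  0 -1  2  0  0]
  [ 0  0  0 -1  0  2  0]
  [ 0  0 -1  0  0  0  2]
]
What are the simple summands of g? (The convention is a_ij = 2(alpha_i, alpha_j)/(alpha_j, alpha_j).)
type B_3 ⊕ type F_4

The diagram associated to this matrix has two connected components: the simple roots {alpha_4, alpha_5, alpha_6} form a chain of 3 nodes with a double edge at one end; the terminal node there is the unique short simple root (B_3), and {alpha_1, alpha_2, alpha_3, alpha_7} form a chain of 4 nodes with a double edge between the middle two (F_4). A semisimple Lie algebra decomposes uniquely as the direct sum of simple ideals, one per connected component of its Dynkin diagram, so g ≅ B_3 ⊕ F_4 (dimension 21 + 52 = 73).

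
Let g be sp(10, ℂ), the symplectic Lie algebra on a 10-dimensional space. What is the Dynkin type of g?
This is sp(10), which has dimension 10(10+1)/2 = 55 and rank 10/2 = 5. In the classification of classical Lie algebras, the symplectic algebra sp(2n) has type C_n; here n = 5, so the Dynkin diagram is a chain of 5 nodes with a double edge at one end; the terminal node there is the unique long simple root (C_5). Hence the type is C_5.

C_5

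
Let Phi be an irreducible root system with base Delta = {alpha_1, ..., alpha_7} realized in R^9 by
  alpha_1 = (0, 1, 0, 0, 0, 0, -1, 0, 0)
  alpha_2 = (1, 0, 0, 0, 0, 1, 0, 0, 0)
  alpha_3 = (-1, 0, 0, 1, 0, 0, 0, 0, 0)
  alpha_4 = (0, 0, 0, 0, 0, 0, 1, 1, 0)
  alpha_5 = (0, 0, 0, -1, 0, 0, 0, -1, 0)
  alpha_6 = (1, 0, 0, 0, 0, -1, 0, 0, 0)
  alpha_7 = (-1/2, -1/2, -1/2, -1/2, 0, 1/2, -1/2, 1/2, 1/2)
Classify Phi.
E7

Compute the Cartan integers a_ij = 2(alpha_i, alpha_j)/(alpha_j, alpha_j); the resulting 7x7 Cartan matrix is
[[2, 0, 0, -1, 0, 0, 0], [0, 2, -1, 0, 0, 0, 0], [0, -1, 2, 0, -1, -1, 0], [-1, 0, 0, 2, -1, 0, 0], [0, 0, -1, -1, 2, 0, 0], [0, 0, -1, 0, 0, 2, -1], [0, 0, 0, 0, 0, -1, 2]].
All simple roots have the same length, so the diagram is simply laced. The associated Dynkin diagram is a chain of 6 nodes with one extra node attached to the third node from one end (E_7), so the type is E_7.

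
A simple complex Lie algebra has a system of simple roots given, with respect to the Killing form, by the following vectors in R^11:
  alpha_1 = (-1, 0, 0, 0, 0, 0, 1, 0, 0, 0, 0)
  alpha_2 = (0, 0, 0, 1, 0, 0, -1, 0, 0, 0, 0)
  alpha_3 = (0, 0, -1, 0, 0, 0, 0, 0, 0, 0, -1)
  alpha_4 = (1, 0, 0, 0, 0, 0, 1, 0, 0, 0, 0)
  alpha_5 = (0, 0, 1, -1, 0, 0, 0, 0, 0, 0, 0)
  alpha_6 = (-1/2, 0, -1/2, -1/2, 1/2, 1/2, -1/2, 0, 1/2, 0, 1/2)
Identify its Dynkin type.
Compute the Cartan integers a_ij = 2(alpha_i, alpha_j)/(alpha_j, alpha_j); the resulting 6x6 Cartan matrix is
[[2, -1, 0, 0, 0, 0], [-1, 2, 0, -1, -1, 0], [0, 0, 2, 0, -1, 0], [0, -1, 0, 2, 0, -1], [0, -1, -1, 0, 2, 0], [0, 0, 0, -1, 0, 2]].
All simple roots have the same length, so the diagram is simply laced. The associated Dynkin diagram is a chain of 5 nodes with one extra node attached to the third node from one end (E_6), so the type is E_6.

E_6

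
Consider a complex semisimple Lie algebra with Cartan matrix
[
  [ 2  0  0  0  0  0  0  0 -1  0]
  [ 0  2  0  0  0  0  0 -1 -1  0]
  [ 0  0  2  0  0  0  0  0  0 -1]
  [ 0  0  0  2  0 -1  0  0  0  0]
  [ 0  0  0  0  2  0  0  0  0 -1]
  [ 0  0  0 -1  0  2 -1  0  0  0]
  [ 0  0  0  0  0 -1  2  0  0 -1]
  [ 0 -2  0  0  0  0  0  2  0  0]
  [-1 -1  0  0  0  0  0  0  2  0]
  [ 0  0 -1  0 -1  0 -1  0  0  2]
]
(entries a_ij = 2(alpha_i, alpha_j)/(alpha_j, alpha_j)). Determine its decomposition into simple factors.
C_4 (sp(8)) + D_6 (so(12))

The diagram associated to this matrix has two connected components: the simple roots {alpha_1, alpha_2, alpha_8, alpha_9} form a chain of 4 nodes with a double edge at one end; the terminal node there is the unique long simple root (C_4), and {alpha_3, alpha_4, alpha_5, alpha_6, alpha_7, alpha_10} form a chain of 4 nodes with a fork of two nodes at one end (D_6). A semisimple Lie algebra decomposes uniquely as the direct sum of simple ideals, one per connected component of its Dynkin diagram, so g ≅ C_4 ⊕ D_6 (dimension 36 + 66 = 102).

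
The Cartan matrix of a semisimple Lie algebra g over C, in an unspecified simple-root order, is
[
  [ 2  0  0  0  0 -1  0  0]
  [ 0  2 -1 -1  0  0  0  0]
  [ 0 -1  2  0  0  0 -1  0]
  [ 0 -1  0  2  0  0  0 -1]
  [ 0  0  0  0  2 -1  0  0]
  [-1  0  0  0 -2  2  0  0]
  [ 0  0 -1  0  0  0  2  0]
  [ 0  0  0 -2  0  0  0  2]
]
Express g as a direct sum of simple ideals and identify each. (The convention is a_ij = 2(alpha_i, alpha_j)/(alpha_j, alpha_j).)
The diagram associated to this matrix has two connected components: the simple roots {alpha_1, alpha_5, alpha_6} form a chain of 3 nodes with a double edge at one end; the terminal node there is the unique short simple root (B_3), and {alpha_2, alpha_3, alpha_4, alpha_7, alpha_8} form a chain of 5 nodes with a double edge at one end; the terminal node there is the unique long simple root (C_5). A semisimple Lie algebra decomposes uniquely as the direct sum of simple ideals, one per connected component of its Dynkin diagram, so g ≅ B_3 ⊕ C_5 (dimension 21 + 55 = 76).

type B_3 ⊕ type C_5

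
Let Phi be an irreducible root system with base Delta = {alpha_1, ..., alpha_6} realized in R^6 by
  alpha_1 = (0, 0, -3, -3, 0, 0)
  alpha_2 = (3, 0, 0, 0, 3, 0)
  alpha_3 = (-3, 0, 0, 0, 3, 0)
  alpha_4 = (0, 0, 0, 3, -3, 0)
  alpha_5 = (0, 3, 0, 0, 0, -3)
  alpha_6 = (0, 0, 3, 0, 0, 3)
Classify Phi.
D6

Compute the Cartan integers a_ij = 2(alpha_i, alpha_j)/(alpha_j, alpha_j); the resulting 6x6 Cartan matrix is
[[2, 0, 0, -1, 0, -1], [0, 2, 0, -1, 0, 0], [0, 0, 2, -1, 0, 0], [-1, -1, -1, 2, 0, 0], [0, 0, 0, 0, 2, -1], [-1, 0, 0, 0, -1, 2]].
All simple roots have the same length, so the diagram is simply laced. The associated Dynkin diagram is a chain of 4 nodes with a fork of two nodes at one end (D_6), so the type is D_6 (the algebra so(12)).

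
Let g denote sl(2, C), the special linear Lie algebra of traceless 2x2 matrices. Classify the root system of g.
This is sl(2), which has dimension 2^2 - 1 = 3 and rank 2 - 1 = 1 (a Cartan subalgebra is the diagonal traceless matrices). In the classification of classical Lie algebras, the special linear algebra sl(n+1) has type A_n; here n = 1, so the Dynkin diagram is a chain of 1 nodes with single edges (A_1). Hence the type is A_1.

A_1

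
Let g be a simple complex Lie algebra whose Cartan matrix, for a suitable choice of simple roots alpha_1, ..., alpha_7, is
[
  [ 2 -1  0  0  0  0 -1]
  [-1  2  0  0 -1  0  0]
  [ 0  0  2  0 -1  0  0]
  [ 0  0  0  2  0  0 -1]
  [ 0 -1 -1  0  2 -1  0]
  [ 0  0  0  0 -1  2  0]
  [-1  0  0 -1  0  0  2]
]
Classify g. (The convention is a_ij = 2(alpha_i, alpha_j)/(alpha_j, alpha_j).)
The matrix has rank 7 with 2's on the diagonal. Reading the off-diagonal entries as Dynkin edges (a single edge where a_ij = a_ji = -1; a double or triple edge where a_ij * a_ji = 2 or 3), the diagram is a chain of 5 nodes with a fork of two nodes at one end (D_7). One simple-root ordering that puts it in standard form is (alpha_4, alpha_7, alpha_1, alpha_2, alpha_5, alpha_3, alpha_6). So the algebra is type D_7, i.e. so(14).

D_7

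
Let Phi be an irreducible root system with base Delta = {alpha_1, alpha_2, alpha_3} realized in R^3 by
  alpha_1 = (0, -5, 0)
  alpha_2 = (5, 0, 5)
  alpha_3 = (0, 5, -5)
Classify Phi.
B3

Compute the Cartan integers a_ij = 2(alpha_i, alpha_j)/(alpha_j, alpha_j); the resulting 3x3 Cartan matrix is
[[2, 0, -1], [0, 2, -1], [-2, -1, 2]].
The roots have two lengths (squared-length ratio 2:1); the short ones are alpha_{1}. The associated Dynkin diagram is a chain of 3 nodes with a double edge at one end; the terminal node there is the unique short simple root (B_3), so the type is B_3 (the algebra so(7)).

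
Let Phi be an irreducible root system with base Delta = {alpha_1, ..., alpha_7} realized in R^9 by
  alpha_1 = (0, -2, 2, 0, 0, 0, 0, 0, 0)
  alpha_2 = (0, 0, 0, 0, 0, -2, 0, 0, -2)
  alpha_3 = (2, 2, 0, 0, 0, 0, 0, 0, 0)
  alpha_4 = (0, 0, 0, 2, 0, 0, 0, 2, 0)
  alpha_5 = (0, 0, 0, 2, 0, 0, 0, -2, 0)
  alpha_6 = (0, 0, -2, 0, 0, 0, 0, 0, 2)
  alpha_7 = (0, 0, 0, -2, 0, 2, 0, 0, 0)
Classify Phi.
Compute the Cartan integers a_ij = 2(alpha_i, alpha_j)/(alpha_j, alpha_j); the resulting 7x7 Cartan matrix is
[[2, 0, -1, 0, 0, -1, 0], [0, 2, 0, 0, 0, -1, -1], [-1, 0, 2, 0, 0, 0, 0], [0, 0, 0, 2, 0, 0, -1], [0, 0, 0, 0, 2, 0, -1], [-1, -1, 0, 0, 0, 2, 0], [0, -1, 0, -1, -1, 0, 2]].
All simple roots have the same length, so the diagram is simply laced. The associated Dynkin diagram is a chain of 5 nodes with a fork of two nodes at one end (D_7), so the type is D_7 (the algebra so(14)).

D_7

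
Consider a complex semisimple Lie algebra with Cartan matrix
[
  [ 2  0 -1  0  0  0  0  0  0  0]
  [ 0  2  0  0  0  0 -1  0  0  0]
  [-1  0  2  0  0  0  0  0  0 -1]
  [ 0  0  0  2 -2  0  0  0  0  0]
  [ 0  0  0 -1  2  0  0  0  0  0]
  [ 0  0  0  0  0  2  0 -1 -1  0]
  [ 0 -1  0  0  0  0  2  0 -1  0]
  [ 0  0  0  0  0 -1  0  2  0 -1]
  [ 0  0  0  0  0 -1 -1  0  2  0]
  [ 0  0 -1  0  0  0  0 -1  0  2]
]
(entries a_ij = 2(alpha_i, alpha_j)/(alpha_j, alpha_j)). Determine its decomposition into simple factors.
A_8 (sl(9)) + B_2 (so(5))

The diagram associated to this matrix has two connected components: the simple roots {alpha_1, alpha_2, alpha_3, alpha_6, alpha_7, alpha_8, alpha_9, alpha_10} form a chain of 8 nodes with single edges (A_8), and {alpha_4, alpha_5} form a chain of 2 nodes with a double edge at one end; the terminal node there is the unique short simple root (B_2). A semisimple Lie algebra decomposes uniquely as the direct sum of simple ideals, one per connected component of its Dynkin diagram, so g ≅ A_8 ⊕ B_2 (dimension 80 + 10 = 90).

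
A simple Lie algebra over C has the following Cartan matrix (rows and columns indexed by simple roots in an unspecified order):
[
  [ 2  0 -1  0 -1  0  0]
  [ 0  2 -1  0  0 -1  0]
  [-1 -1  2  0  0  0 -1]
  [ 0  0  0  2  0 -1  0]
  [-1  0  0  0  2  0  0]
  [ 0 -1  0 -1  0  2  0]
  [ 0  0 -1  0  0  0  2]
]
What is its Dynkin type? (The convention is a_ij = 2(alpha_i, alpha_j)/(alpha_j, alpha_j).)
E_7

The matrix has rank 7 with 2's on the diagonal. Reading the off-diagonal entries as Dynkin edges (a single edge where a_ij = a_ji = -1; a double or triple edge where a_ij * a_ji = 2 or 3), the diagram is a chain of 6 nodes with one extra node attached to the third node from one end (E_7). One simple-root ordering that puts it in standard form is (alpha_5, alpha_7, alpha_1, alpha_3, alpha_2, alpha_6, alpha_4). So the algebra is type E_7.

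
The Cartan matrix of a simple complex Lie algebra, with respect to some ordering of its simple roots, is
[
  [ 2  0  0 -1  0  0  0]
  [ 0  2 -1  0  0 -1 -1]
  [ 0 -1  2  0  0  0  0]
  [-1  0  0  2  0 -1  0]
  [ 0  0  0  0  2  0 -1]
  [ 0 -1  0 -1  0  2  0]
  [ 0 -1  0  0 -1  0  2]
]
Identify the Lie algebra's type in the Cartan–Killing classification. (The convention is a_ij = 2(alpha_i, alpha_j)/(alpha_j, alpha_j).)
The matrix has rank 7 with 2's on the diagonal. Reading the off-diagonal entries as Dynkin edges (a single edge where a_ij = a_ji = -1; a double or triple edge where a_ij * a_ji = 2 or 3), the diagram is a chain of 6 nodes with one extra node attached to the third node from one end (E_7). One simple-root ordering that puts it in standard form is (alpha_5, alpha_3, alpha_7, alpha_2, alpha_6, alpha_4, alpha_1). So the algebra is type E_7.

E_7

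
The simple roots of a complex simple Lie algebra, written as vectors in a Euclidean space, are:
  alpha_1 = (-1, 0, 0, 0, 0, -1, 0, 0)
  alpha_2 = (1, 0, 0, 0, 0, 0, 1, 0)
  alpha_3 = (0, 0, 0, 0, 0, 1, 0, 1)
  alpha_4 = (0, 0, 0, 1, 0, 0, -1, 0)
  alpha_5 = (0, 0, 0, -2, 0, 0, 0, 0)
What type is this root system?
Compute the Cartan integers a_ij = 2(alpha_i, alpha_j)/(alpha_j, alpha_j); the resulting 5x5 Cartan matrix is
[[2, -1, -1, 0, 0], [-1, 2, 0, -1, 0], [-1, 0, 2, 0, 0], [0, -1, 0, 2, -1], [0, 0, 0, -2, 2]].
The roots have two lengths (squared-length ratio 2:1); the short ones are alpha_{1,2,3,4}. The associated Dynkin diagram is a chain of 5 nodes with a double edge at one end; the terminal node there is the unique long simple root (C_5), so the type is C_5 (the algebra sp(10)).

C5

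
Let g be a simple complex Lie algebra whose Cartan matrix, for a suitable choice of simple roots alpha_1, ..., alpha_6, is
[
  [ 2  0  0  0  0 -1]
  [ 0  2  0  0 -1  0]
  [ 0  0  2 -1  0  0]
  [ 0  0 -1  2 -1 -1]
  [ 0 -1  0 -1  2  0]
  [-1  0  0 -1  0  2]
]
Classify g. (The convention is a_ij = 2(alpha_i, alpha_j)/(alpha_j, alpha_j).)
The matrix has rank 6 with 2's on the diagonal. Reading the off-diagonal entries as Dynkin edges (a single edge where a_ij = a_ji = -1; a double or triple edge where a_ij * a_ji = 2 or 3), the diagram is a chain of 5 nodes with one extra node attached to the third node from one end (E_6). One simple-root ordering that puts it in standard form is (alpha_2, alpha_3, alpha_5, alpha_4, alpha_6, alpha_1). So the algebra is type E_6.

E_6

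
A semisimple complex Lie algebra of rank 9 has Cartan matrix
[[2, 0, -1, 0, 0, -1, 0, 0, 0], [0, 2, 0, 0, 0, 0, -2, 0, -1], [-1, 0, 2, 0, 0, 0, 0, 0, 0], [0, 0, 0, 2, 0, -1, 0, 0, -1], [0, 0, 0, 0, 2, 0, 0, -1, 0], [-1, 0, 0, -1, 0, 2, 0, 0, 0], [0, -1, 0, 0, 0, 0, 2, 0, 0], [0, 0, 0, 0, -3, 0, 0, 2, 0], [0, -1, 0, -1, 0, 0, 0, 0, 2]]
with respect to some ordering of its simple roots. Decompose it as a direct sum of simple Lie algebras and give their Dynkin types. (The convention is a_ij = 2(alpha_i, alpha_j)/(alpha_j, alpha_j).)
The diagram associated to this matrix has two connected components: the simple roots {alpha_1, alpha_2, alpha_3, alpha_4, alpha_6, alpha_7, alpha_9} form a chain of 7 nodes with a double edge at one end; the terminal node there is the unique short simple root (B_7), and {alpha_5, alpha_8} form two nodes joined by a triple edge (G_2). A semisimple Lie algebra decomposes uniquely as the direct sum of simple ideals, one per connected component of its Dynkin diagram, so g ≅ B_7 ⊕ G_2 (dimension 105 + 14 = 119).

B_7 + G_2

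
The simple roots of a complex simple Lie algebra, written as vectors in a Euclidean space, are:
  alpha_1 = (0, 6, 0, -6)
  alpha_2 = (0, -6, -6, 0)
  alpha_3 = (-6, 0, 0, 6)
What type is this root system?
Compute the Cartan integers a_ij = 2(alpha_i, alpha_j)/(alpha_j, alpha_j); the resulting 3x3 Cartan matrix is
[[2, -1, -1], [-1, 2, 0], [-1, 0, 2]].
All simple roots have the same length, so the diagram is simply laced. The associated Dynkin diagram is a chain of 3 nodes with single edges (A_3), so the type is A_3 (the algebra sl(4)).

A_3 (sl(4))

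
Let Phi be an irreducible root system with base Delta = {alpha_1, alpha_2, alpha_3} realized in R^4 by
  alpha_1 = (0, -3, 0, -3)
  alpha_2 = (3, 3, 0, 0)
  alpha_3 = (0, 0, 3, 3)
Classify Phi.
Compute the Cartan integers a_ij = 2(alpha_i, alpha_j)/(alpha_j, alpha_j); the resulting 3x3 Cartan matrix is
[[2, -1, -1], [-1, 2, 0], [-1, 0, 2]].
All simple roots have the same length, so the diagram is simply laced. The associated Dynkin diagram is a chain of 3 nodes with single edges (A_3), so the type is A_3 (the algebra sl(4)).

A3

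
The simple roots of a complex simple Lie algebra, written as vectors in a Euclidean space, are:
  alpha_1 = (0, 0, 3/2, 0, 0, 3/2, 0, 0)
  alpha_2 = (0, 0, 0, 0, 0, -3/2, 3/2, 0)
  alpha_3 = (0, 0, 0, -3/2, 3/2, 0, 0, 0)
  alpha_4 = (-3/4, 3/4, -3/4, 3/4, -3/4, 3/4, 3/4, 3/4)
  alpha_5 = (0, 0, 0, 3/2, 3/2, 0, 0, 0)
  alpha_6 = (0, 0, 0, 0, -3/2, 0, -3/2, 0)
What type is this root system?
type E_6

Compute the Cartan integers a_ij = 2(alpha_i, alpha_j)/(alpha_j, alpha_j); the resulting 6x6 Cartan matrix is
[[2, -1, 0, 0, 0, 0], [-1, 2, 0, 0, 0, -1], [0, 0, 2, -1, 0, -1], [0, 0, -1, 2, 0, 0], [0, 0, 0, 0, 2, -1], [0, -1, -1, 0, -1, 2]].
All simple roots have the same length, so the diagram is simply laced. The associated Dynkin diagram is a chain of 5 nodes with one extra node attached to the third node from one end (E_6), so the type is E_6.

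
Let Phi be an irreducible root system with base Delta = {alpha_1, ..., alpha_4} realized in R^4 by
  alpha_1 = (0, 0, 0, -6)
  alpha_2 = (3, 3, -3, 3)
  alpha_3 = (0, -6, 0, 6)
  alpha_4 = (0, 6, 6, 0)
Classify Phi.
Compute the Cartan integers a_ij = 2(alpha_i, alpha_j)/(alpha_j, alpha_j); the resulting 4x4 Cartan matrix is
[[2, -1, -1, 0], [-1, 2, 0, 0], [-2, 0, 2, -1], [0, 0, -1, 2]].
The roots have two lengths (squared-length ratio 2:1); the short ones are alpha_{1,2}. The associated Dynkin diagram is a chain of 4 nodes with a double edge between the middle two (F_4), so the type is F_4.

F_4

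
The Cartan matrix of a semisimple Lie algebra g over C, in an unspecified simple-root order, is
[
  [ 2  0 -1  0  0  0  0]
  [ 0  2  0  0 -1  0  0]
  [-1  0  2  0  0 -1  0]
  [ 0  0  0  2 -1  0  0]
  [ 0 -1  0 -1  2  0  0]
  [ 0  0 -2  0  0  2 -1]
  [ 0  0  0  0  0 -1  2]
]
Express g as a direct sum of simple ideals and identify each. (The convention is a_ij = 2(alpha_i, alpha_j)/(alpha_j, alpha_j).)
The diagram associated to this matrix has two connected components: the simple roots {alpha_2, alpha_4, alpha_5} form a chain of 3 nodes with single edges (A_3), and {alpha_1, alpha_3, alpha_6, alpha_7} form a chain of 4 nodes with a double edge between the middle two (F_4). A semisimple Lie algebra decomposes uniquely as the direct sum of simple ideals, one per connected component of its Dynkin diagram, so g ≅ A_3 ⊕ F_4 (dimension 15 + 52 = 67).

A_3 ⊕ F_4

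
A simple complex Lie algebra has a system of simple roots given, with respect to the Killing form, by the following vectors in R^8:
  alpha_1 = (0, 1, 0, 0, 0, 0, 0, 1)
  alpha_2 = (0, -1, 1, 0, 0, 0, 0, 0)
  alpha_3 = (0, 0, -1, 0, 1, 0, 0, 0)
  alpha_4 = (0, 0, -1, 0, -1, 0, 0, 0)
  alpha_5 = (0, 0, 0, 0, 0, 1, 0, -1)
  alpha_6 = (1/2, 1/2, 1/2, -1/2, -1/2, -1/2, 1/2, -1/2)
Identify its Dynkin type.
Compute the Cartan integers a_ij = 2(alpha_i, alpha_j)/(alpha_j, alpha_j); the resulting 6x6 Cartan matrix is
[[2, -1, 0, 0, -1, 0], [-1, 2, -1, -1, 0, 0], [0, -1, 2, 0, 0, -1], [0, -1, 0, 2, 0, 0], [-1, 0, 0, 0, 2, 0], [0, 0, -1, 0, 0, 2]].
All simple roots have the same length, so the diagram is simply laced. The associated Dynkin diagram is a chain of 5 nodes with one extra node attached to the third node from one end (E_6), so the type is E_6.

E6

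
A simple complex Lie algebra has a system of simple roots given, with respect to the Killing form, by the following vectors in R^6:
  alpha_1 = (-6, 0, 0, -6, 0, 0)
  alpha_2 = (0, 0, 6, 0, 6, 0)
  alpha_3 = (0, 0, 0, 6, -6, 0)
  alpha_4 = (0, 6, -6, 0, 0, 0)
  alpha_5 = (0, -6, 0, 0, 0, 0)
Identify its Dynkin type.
Compute the Cartan integers a_ij = 2(alpha_i, alpha_j)/(alpha_j, alpha_j); the resulting 5x5 Cartan matrix is
[[2, 0, -1, 0, 0], [0, 2, -1, -1, 0], [-1, -1, 2, 0, 0], [0, -1, 0, 2, -2], [0, 0, 0, -1, 2]].
The roots have two lengths (squared-length ratio 2:1); the short ones are alpha_{5}. The associated Dynkin diagram is a chain of 5 nodes with a double edge at one end; the terminal node there is the unique short simple root (B_5), so the type is B_5 (the algebra so(11)).

B_5 (so(11))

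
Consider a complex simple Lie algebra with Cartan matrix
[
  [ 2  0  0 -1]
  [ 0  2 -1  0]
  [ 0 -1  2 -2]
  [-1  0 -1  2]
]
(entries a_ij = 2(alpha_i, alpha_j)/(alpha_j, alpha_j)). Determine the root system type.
The matrix has rank 4 with 2's on the diagonal. Reading the off-diagonal entries as Dynkin edges (a single edge where a_ij = a_ji = -1; a double or triple edge where a_ij * a_ji = 2 or 3), the diagram is a chain of 4 nodes with a double edge between the middle two (F_4). One simple-root ordering that puts it in standard form is (alpha_2, alpha_3, alpha_4, alpha_1). So the algebra is type F_4.

type F_4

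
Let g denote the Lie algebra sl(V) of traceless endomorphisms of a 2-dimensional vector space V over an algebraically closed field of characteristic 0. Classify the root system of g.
This is sl(2), which has dimension 2^2 - 1 = 3 and rank 2 - 1 = 1 (a Cartan subalgebra is the diagonal traceless matrices). In the classification of classical Lie algebras, the special linear algebra sl(n+1) has type A_n; here n = 1, so the Dynkin diagram is a chain of 1 nodes with single edges (A_1). Hence the type is A_1.

A_1 (sl(2))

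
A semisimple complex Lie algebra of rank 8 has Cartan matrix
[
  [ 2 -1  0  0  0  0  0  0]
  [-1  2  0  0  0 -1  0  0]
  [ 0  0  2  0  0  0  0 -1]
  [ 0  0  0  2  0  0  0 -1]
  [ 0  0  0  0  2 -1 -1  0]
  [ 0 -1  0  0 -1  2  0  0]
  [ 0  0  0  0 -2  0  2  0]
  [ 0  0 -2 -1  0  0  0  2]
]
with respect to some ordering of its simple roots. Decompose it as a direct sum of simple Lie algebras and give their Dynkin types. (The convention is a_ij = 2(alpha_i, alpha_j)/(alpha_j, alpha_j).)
The diagram associated to this matrix has two connected components: the simple roots {alpha_3, alpha_4, alpha_8} form a chain of 3 nodes with a double edge at one end; the terminal node there is the unique short simple root (B_3), and {alpha_1, alpha_2, alpha_5, alpha_6, alpha_7} form a chain of 5 nodes with a double edge at one end; the terminal node there is the unique long simple root (C_5). A semisimple Lie algebra decomposes uniquely as the direct sum of simple ideals, one per connected component of its Dynkin diagram, so g ≅ B_3 ⊕ C_5 (dimension 21 + 55 = 76).

B3 ⊕ C5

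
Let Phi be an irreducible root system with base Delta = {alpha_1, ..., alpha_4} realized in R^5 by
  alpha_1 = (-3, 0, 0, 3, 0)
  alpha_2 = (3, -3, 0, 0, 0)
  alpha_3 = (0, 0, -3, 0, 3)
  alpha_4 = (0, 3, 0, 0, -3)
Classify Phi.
Compute the Cartan integers a_ij = 2(alpha_i, alpha_j)/(alpha_j, alpha_j); the resulting 4x4 Cartan matrix is
[[2, -1, 0, 0], [-1, 2, 0, -1], [0, 0, 2, -1], [0, -1, -1, 2]].
All simple roots have the same length, so the diagram is simply laced. The associated Dynkin diagram is a chain of 4 nodes with single edges (A_4), so the type is A_4 (the algebra sl(5)).

type A_4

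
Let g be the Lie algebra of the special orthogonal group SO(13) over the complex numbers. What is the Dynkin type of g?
This is so(13) with 13 odd, which has dimension 13(13-1)/2 = 78 and rank (13-1)/2 = 6. In the classification of classical Lie algebras, the orthogonal algebra so(2n+1) in an odd number of variables has type B_n; here n = 6, so the Dynkin diagram is a chain of 6 nodes with a double edge at one end; the terminal node there is the unique short simple root (B_6). Hence the type is B_6.

type B_6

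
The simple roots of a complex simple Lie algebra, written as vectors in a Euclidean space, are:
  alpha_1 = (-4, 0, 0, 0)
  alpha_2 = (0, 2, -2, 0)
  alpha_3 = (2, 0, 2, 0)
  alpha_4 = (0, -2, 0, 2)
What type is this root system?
Compute the Cartan integers a_ij = 2(alpha_i, alpha_j)/(alpha_j, alpha_j); the resulting 4x4 Cartan matrix is
[[2, 0, -2, 0], [0, 2, -1, -1], [-1, -1, 2, 0], [0, -1, 0, 2]].
The roots have two lengths (squared-length ratio 2:1); the short ones are alpha_{2,3,4}. The associated Dynkin diagram is a chain of 4 nodes with a double edge at one end; the terminal node there is the unique long simple root (C_4), so the type is C_4 (the algebra sp(8)).

C_4 (sp(8))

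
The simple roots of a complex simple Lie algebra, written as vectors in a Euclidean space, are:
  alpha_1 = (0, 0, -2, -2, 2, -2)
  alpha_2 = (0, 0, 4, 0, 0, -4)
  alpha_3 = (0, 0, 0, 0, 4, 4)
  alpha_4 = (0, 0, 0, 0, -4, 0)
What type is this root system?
F_4

Compute the Cartan integers a_ij = 2(alpha_i, alpha_j)/(alpha_j, alpha_j); the resulting 4x4 Cartan matrix is
[[2, 0, 0, -1], [0, 2, -1, 0], [0, -1, 2, -2], [-1, 0, -1, 2]].
The roots have two lengths (squared-length ratio 2:1); the short ones are alpha_{1,4}. The associated Dynkin diagram is a chain of 4 nodes with a double edge between the middle two (F_4), so the type is F_4.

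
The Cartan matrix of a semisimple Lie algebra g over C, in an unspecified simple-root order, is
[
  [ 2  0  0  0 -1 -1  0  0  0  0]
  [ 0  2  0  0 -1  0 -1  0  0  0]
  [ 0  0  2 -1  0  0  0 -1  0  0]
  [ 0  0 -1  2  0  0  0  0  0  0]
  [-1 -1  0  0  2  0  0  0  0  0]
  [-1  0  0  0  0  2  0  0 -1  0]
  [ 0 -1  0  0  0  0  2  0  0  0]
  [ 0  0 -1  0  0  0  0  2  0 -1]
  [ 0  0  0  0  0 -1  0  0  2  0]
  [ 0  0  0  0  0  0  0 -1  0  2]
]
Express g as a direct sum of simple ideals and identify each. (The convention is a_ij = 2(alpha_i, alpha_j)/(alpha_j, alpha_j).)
The diagram associated to this matrix has two connected components: the simple roots {alpha_3, alpha_4, alpha_8, alpha_10} form a chain of 4 nodes with single edges (A_4), and {alpha_1, alpha_2, alpha_5, alpha_6, alpha_7, alpha_9} form a chain of 6 nodes with single edges (A_6). A semisimple Lie algebra decomposes uniquely as the direct sum of simple ideals, one per connected component of its Dynkin diagram, so g ≅ A_4 ⊕ A_6 (dimension 24 + 48 = 72).

A4 + A6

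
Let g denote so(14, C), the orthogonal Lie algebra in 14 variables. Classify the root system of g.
This is so(14) with 14 even, which has dimension 14(14-1)/2 = 91 and rank 14/2 = 7. In the classification of classical Lie algebras, the orthogonal algebra so(2n) in an even number of variables has type D_n; here n = 7, so the Dynkin diagram is a chain of 5 nodes with a fork of two nodes at one end (D_7). Hence the type is D_7.

D_7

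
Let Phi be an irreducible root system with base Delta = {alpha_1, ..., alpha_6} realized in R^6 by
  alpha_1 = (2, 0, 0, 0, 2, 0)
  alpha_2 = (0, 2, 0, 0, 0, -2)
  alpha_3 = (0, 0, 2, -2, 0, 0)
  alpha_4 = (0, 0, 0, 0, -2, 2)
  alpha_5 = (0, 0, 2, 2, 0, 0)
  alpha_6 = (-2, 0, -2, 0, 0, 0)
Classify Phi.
type D_6

Compute the Cartan integers a_ij = 2(alpha_i, alpha_j)/(alpha_j, alpha_j); the resulting 6x6 Cartan matrix is
[[2, 0, 0, -1, 0, -1], [0, 2, 0, -1, 0, 0], [0, 0, 2, 0, 0, -1], [-1, -1, 0, 2, 0, 0], [0, 0, 0, 0, 2, -1], [-1, 0, -1, 0, -1, 2]].
All simple roots have the same length, so the diagram is simply laced. The associated Dynkin diagram is a chain of 4 nodes with a fork of two nodes at one end (D_6), so the type is D_6 (the algebra so(12)).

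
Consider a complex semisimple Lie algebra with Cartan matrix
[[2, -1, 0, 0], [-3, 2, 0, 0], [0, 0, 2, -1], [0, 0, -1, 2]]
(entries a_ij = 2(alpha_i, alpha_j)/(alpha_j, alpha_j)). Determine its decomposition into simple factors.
type A_2 ⊕ type G_2

The diagram associated to this matrix has two connected components: the simple roots {alpha_3, alpha_4} form a chain of 2 nodes with single edges (A_2), and {alpha_1, alpha_2} form two nodes joined by a triple edge (G_2). A semisimple Lie algebra decomposes uniquely as the direct sum of simple ideals, one per connected component of its Dynkin diagram, so g ≅ A_2 ⊕ G_2 (dimension 8 + 14 = 22).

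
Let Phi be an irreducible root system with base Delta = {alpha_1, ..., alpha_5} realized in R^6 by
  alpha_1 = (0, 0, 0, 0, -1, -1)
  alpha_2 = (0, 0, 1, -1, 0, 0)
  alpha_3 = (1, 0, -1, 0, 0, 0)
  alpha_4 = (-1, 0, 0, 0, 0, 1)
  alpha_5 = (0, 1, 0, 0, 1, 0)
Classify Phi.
Compute the Cartan integers a_ij = 2(alpha_i, alpha_j)/(alpha_j, alpha_j); the resulting 5x5 Cartan matrix is
[[2, 0, 0, -1, -1], [0, 2, -1, 0, 0], [0, -1, 2, -1, 0], [-1, 0, -1, 2, 0], [-1, 0, 0, 0, 2]].
All simple roots have the same length, so the diagram is simply laced. The associated Dynkin diagram is a chain of 5 nodes with single edges (A_5), so the type is A_5 (the algebra sl(6)).

A_5 (sl(6))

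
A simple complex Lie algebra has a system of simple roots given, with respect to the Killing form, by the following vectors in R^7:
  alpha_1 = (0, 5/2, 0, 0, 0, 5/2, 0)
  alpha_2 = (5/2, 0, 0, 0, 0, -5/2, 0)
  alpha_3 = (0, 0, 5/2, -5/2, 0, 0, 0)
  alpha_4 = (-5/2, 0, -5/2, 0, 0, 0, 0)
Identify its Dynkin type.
A_4 (sl(5))

Compute the Cartan integers a_ij = 2(alpha_i, alpha_j)/(alpha_j, alpha_j); the resulting 4x4 Cartan matrix is
[[2, -1, 0, 0], [-1, 2, 0, -1], [0, 0, 2, -1], [0, -1, -1, 2]].
All simple roots have the same length, so the diagram is simply laced. The associated Dynkin diagram is a chain of 4 nodes with single edges (A_4), so the type is A_4 (the algebra sl(5)).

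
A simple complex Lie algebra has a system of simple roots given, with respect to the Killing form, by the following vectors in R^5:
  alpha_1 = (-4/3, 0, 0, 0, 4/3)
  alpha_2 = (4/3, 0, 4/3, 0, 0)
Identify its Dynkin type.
Compute the Cartan integers a_ij = 2(alpha_i, alpha_j)/(alpha_j, alpha_j); the resulting 2x2 Cartan matrix is
[[2, -1], [-1, 2]].
All simple roots have the same length, so the diagram is simply laced. The associated Dynkin diagram is a chain of 2 nodes with single edges (A_2), so the type is A_2 (the algebra sl(3)).

A2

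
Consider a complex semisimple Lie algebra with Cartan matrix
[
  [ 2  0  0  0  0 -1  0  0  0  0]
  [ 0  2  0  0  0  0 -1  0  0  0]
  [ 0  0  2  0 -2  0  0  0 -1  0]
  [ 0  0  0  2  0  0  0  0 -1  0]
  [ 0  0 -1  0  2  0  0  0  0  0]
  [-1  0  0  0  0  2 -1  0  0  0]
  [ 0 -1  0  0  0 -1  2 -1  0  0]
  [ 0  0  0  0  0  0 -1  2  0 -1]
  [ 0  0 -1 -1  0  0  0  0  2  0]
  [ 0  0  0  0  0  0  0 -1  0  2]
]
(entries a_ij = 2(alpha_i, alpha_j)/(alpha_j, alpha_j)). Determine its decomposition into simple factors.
The diagram associated to this matrix has two connected components: the simple roots {alpha_3, alpha_4, alpha_5, alpha_9} form a chain of 4 nodes with a double edge at one end; the terminal node there is the unique short simple root (B_4), and {alpha_1, alpha_2, alpha_6, alpha_7, alpha_8, alpha_10} form a chain of 5 nodes with one extra node attached to the third node from one end (E_6). A semisimple Lie algebra decomposes uniquely as the direct sum of simple ideals, one per connected component of its Dynkin diagram, so g ≅ B_4 ⊕ E_6 (dimension 36 + 78 = 114).

B_4 (so(9)) + E_6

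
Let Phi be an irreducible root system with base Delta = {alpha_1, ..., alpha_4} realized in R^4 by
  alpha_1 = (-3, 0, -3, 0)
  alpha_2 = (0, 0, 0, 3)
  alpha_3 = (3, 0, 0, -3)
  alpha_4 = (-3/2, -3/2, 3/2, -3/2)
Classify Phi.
F_4

Compute the Cartan integers a_ij = 2(alpha_i, alpha_j)/(alpha_j, alpha_j); the resulting 4x4 Cartan matrix is
[[2, 0, -1, 0], [0, 2, -1, -1], [-1, -2, 2, 0], [0, -1, 0, 2]].
The roots have two lengths (squared-length ratio 2:1); the short ones are alpha_{2,4}. The associated Dynkin diagram is a chain of 4 nodes with a double edge between the middle two (F_4), so the type is F_4.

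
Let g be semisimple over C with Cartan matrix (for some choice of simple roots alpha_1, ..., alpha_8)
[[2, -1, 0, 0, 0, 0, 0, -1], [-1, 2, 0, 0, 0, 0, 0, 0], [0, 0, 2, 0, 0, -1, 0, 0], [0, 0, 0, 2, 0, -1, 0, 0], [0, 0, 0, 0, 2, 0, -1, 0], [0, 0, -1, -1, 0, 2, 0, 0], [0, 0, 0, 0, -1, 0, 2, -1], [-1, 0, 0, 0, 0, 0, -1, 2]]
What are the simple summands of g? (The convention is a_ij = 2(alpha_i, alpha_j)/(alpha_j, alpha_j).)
A3 + A5

The diagram associated to this matrix has two connected components: the simple roots {alpha_3, alpha_4, alpha_6} form a chain of 3 nodes with single edges (A_3), and {alpha_1, alpha_2, alpha_5, alpha_7, alpha_8} form a chain of 5 nodes with single edges (A_5). A semisimple Lie algebra decomposes uniquely as the direct sum of simple ideals, one per connected component of its Dynkin diagram, so g ≅ A_3 ⊕ A_5 (dimension 15 + 35 = 50).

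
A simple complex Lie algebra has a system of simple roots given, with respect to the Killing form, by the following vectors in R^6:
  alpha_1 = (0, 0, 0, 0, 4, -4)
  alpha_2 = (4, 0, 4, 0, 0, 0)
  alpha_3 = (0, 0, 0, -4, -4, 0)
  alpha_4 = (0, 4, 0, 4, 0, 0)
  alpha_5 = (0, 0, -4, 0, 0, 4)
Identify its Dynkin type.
Compute the Cartan integers a_ij = 2(alpha_i, alpha_j)/(alpha_j, alpha_j); the resulting 5x5 Cartan matrix is
[[2, 0, -1, 0, -1], [0, 2, 0, 0, -1], [-1, 0, 2, -1, 0], [0, 0, -1, 2, 0], [-1, -1, 0, 0, 2]].
All simple roots have the same length, so the diagram is simply laced. The associated Dynkin diagram is a chain of 5 nodes with single edges (A_5), so the type is A_5 (the algebra sl(6)).

A_5 (sl(6))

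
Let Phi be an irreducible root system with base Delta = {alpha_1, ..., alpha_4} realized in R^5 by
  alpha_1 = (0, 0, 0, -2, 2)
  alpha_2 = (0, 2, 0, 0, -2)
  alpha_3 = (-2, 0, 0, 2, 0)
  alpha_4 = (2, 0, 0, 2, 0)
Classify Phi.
D4

Compute the Cartan integers a_ij = 2(alpha_i, alpha_j)/(alpha_j, alpha_j); the resulting 4x4 Cartan matrix is
[[2, -1, -1, -1], [-1, 2, 0, 0], [-1, 0, 2, 0], [-1, 0, 0, 2]].
All simple roots have the same length, so the diagram is simply laced. The associated Dynkin diagram is a chain of 2 nodes with a fork of two nodes at one end (D_4), so the type is D_4 (the algebra so(8)).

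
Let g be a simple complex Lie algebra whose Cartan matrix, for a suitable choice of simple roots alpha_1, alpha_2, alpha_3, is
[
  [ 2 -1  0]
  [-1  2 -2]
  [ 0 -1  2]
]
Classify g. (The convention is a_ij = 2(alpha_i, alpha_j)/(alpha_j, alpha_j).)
The matrix has rank 3 with 2's on the diagonal. Reading the off-diagonal entries as Dynkin edges (a single edge where a_ij = a_ji = -1; a double or triple edge where a_ij * a_ji = 2 or 3), the diagram is a chain of 3 nodes with a double edge at one end; the terminal node there is the unique short simple root (B_3). One simple-root ordering that puts it in standard form is (alpha_1, alpha_2, alpha_3). So the algebra is type B_3, i.e. so(7).

B_3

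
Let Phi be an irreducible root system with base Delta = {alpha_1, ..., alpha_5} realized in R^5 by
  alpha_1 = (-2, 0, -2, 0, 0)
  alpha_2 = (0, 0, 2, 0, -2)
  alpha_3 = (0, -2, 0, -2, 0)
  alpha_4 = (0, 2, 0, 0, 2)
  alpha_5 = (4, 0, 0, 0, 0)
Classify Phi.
Compute the Cartan integers a_ij = 2(alpha_i, alpha_j)/(alpha_j, alpha_j); the resulting 5x5 Cartan matrix is
[[2, -1, 0, 0, -1], [-1, 2, 0, -1, 0], [0, 0, 2, -1, 0], [0, -1, -1, 2, 0], [-2, 0, 0, 0, 2]].
The roots have two lengths (squared-length ratio 2:1); the short ones are alpha_{1,2,3,4}. The associated Dynkin diagram is a chain of 5 nodes with a double edge at one end; the terminal node there is the unique long simple root (C_5), so the type is C_5 (the algebra sp(10)).

C_5 (sp(10))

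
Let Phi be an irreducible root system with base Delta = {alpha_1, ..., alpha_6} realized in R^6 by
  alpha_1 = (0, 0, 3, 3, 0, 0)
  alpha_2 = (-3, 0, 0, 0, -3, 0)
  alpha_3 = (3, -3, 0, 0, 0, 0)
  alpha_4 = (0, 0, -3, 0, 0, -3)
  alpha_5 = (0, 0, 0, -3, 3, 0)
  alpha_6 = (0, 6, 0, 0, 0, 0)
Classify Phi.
type C_6

Compute the Cartan integers a_ij = 2(alpha_i, alpha_j)/(alpha_j, alpha_j); the resulting 6x6 Cartan matrix is
[[2, 0, 0, -1, -1, 0], [0, 2, -1, 0, -1, 0], [0, -1, 2, 0, 0, -1], [-1, 0, 0, 2, 0, 0], [-1, -1, 0, 0, 2, 0], [0, 0, -2, 0, 0, 2]].
The roots have two lengths (squared-length ratio 2:1); the short ones are alpha_{1,2,3,4,5}. The associated Dynkin diagram is a chain of 6 nodes with a double edge at one end; the terminal node there is the unique long simple root (C_6), so the type is C_6 (the algebra sp(12)).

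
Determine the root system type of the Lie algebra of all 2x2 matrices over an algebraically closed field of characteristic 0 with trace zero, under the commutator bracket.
A1

This is sl(2), which has dimension 2^2 - 1 = 3 and rank 2 - 1 = 1 (a Cartan subalgebra is the diagonal traceless matrices). In the classification of classical Lie algebras, the special linear algebra sl(n+1) has type A_n; here n = 1, so the Dynkin diagram is a chain of 1 nodes with single edges (A_1). Hence the type is A_1.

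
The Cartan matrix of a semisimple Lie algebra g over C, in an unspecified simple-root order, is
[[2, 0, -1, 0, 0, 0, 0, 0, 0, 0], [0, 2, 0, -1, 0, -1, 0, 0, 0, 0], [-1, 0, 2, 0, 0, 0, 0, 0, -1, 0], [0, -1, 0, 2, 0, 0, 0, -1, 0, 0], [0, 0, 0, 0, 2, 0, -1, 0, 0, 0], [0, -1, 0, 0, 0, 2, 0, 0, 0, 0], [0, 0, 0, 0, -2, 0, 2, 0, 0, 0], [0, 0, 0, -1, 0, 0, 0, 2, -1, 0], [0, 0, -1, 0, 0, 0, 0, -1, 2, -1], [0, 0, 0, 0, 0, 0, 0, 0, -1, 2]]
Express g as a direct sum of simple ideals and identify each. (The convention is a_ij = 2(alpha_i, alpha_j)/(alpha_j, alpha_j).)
type B_2 + type E_8

The diagram associated to this matrix has two connected components: the simple roots {alpha_5, alpha_7} form a chain of 2 nodes with a double edge at one end; the terminal node there is the unique short simple root (B_2), and {alpha_1, alpha_2, alpha_3, alpha_4, alpha_6, alpha_8, alpha_9, alpha_10} form a chain of 7 nodes with one extra node attached to the third node from one end (E_8). A semisimple Lie algebra decomposes uniquely as the direct sum of simple ideals, one per connected component of its Dynkin diagram, so g ≅ B_2 ⊕ E_8 (dimension 10 + 248 = 258).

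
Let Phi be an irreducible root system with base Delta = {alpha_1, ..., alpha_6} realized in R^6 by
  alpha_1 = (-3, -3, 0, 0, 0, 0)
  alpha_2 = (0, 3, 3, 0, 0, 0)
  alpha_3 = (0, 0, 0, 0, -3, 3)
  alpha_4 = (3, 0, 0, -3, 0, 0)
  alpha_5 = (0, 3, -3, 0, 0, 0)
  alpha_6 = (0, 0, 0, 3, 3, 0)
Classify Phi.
Compute the Cartan integers a_ij = 2(alpha_i, alpha_j)/(alpha_j, alpha_j); the resulting 6x6 Cartan matrix is
[[2, -1, 0, -1, -1, 0], [-1, 2, 0, 0, 0, 0], [0, 0, 2, 0, 0, -1], [-1, 0, 0, 2, 0, -1], [-1, 0, 0, 0, 2, 0], [0, 0, -1, -1, 0, 2]].
All simple roots have the same length, so the diagram is simply laced. The associated Dynkin diagram is a chain of 4 nodes with a fork of two nodes at one end (D_6), so the type is D_6 (the algebra so(12)).

type D_6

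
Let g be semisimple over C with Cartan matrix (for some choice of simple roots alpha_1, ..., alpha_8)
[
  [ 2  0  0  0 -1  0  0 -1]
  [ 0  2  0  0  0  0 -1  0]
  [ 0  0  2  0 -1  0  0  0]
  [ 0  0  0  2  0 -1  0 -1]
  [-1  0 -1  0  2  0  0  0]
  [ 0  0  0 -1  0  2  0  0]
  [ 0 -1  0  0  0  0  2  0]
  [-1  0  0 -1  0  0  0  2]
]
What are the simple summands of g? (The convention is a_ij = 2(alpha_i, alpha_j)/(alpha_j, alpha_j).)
A_2 (sl(3)) + A_6 (sl(7))

The diagram associated to this matrix has two connected components: the simple roots {alpha_2, alpha_7} form a chain of 2 nodes with single edges (A_2), and {alpha_1, alpha_3, alpha_4, alpha_5, alpha_6, alpha_8} form a chain of 6 nodes with single edges (A_6). A semisimple Lie algebra decomposes uniquely as the direct sum of simple ideals, one per connected component of its Dynkin diagram, so g ≅ A_2 ⊕ A_6 (dimension 8 + 48 = 56).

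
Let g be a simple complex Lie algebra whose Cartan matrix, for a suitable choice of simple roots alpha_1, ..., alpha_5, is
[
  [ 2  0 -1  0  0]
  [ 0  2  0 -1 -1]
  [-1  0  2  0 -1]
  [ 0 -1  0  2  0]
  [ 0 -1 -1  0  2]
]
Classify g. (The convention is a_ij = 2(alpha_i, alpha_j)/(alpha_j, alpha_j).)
The matrix has rank 5 with 2's on the diagonal. Reading the off-diagonal entries as Dynkin edges (a single edge where a_ij = a_ji = -1; a double or triple edge where a_ij * a_ji = 2 or 3), the diagram is a chain of 5 nodes with single edges (A_5). One simple-root ordering that puts it in standard form is (alpha_4, alpha_2, alpha_5, alpha_3, alpha_1). So the algebra is type A_5, i.e. sl(6).

A_5 (sl(6))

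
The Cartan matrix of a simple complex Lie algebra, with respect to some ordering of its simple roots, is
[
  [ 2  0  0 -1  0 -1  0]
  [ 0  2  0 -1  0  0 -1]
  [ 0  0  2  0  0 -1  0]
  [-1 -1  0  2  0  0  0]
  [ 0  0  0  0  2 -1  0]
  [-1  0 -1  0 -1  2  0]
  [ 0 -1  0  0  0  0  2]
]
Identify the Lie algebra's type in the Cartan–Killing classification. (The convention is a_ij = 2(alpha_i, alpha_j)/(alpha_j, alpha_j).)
D_7

The matrix has rank 7 with 2's on the diagonal. Reading the off-diagonal entries as Dynkin edges (a single edge where a_ij = a_ji = -1; a double or triple edge where a_ij * a_ji = 2 or 3), the diagram is a chain of 5 nodes with a fork of two nodes at one end (D_7). One simple-root ordering that puts it in standard form is (alpha_7, alpha_2, alpha_4, alpha_1, alpha_6, alpha_3, alpha_5). So the algebra is type D_7, i.e. so(14).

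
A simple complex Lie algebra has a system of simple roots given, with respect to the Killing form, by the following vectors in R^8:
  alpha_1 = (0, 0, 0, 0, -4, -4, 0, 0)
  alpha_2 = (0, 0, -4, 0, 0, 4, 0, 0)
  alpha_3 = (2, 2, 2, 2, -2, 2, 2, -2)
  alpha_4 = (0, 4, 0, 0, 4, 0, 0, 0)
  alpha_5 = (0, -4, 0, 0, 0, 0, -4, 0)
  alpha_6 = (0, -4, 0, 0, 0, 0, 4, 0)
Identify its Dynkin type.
E_6

Compute the Cartan integers a_ij = 2(alpha_i, alpha_j)/(alpha_j, alpha_j); the resulting 6x6 Cartan matrix is
[[2, -1, 0, -1, 0, 0], [-1, 2, 0, 0, 0, 0], [0, 0, 2, 0, -1, 0], [-1, 0, 0, 2, -1, -1], [0, 0, -1, -1, 2, 0], [0, 0, 0, -1, 0, 2]].
All simple roots have the same length, so the diagram is simply laced. The associated Dynkin diagram is a chain of 5 nodes with one extra node attached to the third node from one end (E_6), so the type is E_6.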